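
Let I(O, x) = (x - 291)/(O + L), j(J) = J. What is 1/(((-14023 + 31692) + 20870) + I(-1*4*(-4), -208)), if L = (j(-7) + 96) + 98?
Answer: 203/7822918 ≈ 2.5949e-5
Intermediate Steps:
L = 187 (L = (-7 + 96) + 98 = 89 + 98 = 187)
I(O, x) = (-291 + x)/(187 + O) (I(O, x) = (x - 291)/(O + 187) = (-291 + x)/(187 + O))
1/(((-14023 + 31692) + 20870) + I(-1*4*(-4), -208)) = 1/(((-14023 + 31692) + 20870) + (-291 - 208)/(187 - 1*4*(-4))) = 1/((17669 + 20870) - 499/(187 - 4*(-4))) = 1/(38539 - 499/(187 + 16)) = 1/(38539 - 499/203) = 1/(7822918/203) = 203/7822918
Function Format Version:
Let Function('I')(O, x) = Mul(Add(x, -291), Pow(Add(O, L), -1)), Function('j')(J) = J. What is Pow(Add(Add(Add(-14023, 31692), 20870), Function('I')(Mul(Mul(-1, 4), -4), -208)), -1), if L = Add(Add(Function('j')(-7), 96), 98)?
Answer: Rational(203, 7822918) ≈ 2.5949e-5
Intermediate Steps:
L = 187 (L = Add(Add(-7, 96), 98) = Add(89, 98) = 187)
Function('I')(O, x) = Mul(Pow(Add(187, O), -1), Add(-291, x)) (Function('I')(O, x) = Mul(Add(x, -291), Pow(Add(O, 187), -1)) = Mul(Add(-291, x), Pow(Add(187, O), -1)) = Mul(Pow(Add(187, O), -1), Add(-291, x)))
Pow(Add(Add(Add(-14023, 31692), 20870), Function('I')(Mul(Mul(-1, 4), -4), -208)), -1) = Pow(Add(Add(Add(-14023, 31692), 20870), Mul(Pow(Add(187, Mul(Mul(-1, 4), -4)), -1), Add(-291, -208))), -1) = Pow(Add(Add(17669, 20870), Mul(Pow(Add(187, Mul(-4, -4)), -1), -499)), -1) = Pow(Add(38539, Mul(Pow(Add(187, 16), -1), -499)), -1) = Pow(Add(38539, Mul(Pow(203, -1), -499)), -1) = Pow(Add(38539, Mul(Rational(1, 203), -499)), -1) = Pow(Add(38539, Rational(-499, 203)), -1) = Pow(Rational(7822918, 203), -1) = Rational(203, 7822918)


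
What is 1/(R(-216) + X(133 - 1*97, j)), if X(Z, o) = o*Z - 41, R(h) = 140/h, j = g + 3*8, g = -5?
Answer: 54/34687 ≈ 0.0015568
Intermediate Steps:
j = 19 (j = -5 + 3*8 = -5 + 24 = 19)
X(Z, o) = -41 + Z*o (X(Z, o) = Z*o - 41 = -41 + Z*o)
1/(R(-216) + X(133 - 1*97, j)) = 1/(140/(-216) + (-41 + (133 - 1*97)*19)) = 1/(140*(-1/216) + (-41 + (133 - 97)*19)) = 1/(-35/54 + (-41 + 36*19)) = 1/(-35/54 + (-41 + 684)) = 1/(-35/54 + 643) = 1/(34687/54) = 54/34687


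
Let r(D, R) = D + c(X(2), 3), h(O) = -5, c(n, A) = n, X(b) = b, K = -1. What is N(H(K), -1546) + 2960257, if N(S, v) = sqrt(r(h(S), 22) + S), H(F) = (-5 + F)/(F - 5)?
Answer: 2960257 + I*sqrt(2) ≈ 2.9603e+6 + 1.4142*I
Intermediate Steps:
r(D, R) = 2 + D (r(D, R) = D + 2 = 2 + D)
H(F) = 1 (H(F) = (-5 + F)/(-5 + F) = 1)
N(S, v) = sqrt(-3 + S) (N(S, v) = sqrt((2 - 5) + S) = sqrt(-3 + S))
N(H(K), -1546) + 2960257 = sqrt(-3 + 1) + 2960257 = sqrt(-2) + 2960257 = I*sqrt(2) + 2960257 = 2960257 + I*sqrt(2)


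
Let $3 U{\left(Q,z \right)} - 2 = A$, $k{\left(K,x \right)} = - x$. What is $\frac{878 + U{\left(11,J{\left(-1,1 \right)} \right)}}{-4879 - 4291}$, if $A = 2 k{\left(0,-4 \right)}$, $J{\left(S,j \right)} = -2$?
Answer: $- \frac{1322}{13755} \approx -0.09611$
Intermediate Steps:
$A = 8$ ($A = 2 \left(\left(-1\right) \left(-4\right)\right) = 2 \cdot 4 = 8$)
$U{\left(Q,z \right)} = \frac{10}{3}$ ($U{\left(Q,z \right)} = \frac{2}{3} + \frac{1}{3} \cdot 8 = \frac{2}{3} + \frac{8}{3} = \frac{10}{3}$)
$\frac{878 + U{\left(11,J{\left(-1,1 \right)} \right)}}{-4879 - 4291} = \frac{878 + \frac{10}{3}}{-4879 - 4291} = \frac{2644}{3 \left(-9170\right)} = \frac{2644}{3} \left(- \frac{1}{9170}\right) = - \frac{1322}{13755}$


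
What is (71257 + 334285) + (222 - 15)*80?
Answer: 422102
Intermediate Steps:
(71257 + 334285) + (222 - 15)*80 = 405542 + 207*80 = 405542 + 16560 = 422102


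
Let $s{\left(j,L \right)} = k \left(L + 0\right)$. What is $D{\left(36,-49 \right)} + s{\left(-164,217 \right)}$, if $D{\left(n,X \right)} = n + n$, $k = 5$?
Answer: $1157$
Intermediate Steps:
$s{\left(j,L \right)} = 5 L$ ($s{\left(j,L \right)} = 5 \left(L + 0\right) = 5 L$)
$D{\left(n,X \right)} = 2 n$
$D{\left(36,-49 \right)} + s{\left(-164,217 \right)} = 2 \cdot 36 + 5 \cdot 217 = 72 + 1085 = 1157$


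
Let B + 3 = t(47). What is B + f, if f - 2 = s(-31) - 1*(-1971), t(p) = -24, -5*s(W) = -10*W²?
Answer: 3868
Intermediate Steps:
s(W) = 2*W² (s(W) = -(-2)*W² = 2*W²)
B = -27 (B = -3 - 24 = -27)
f = 3895 (f = 2 + (2*(-31)² - 1*(-1971)) = 2 + (2*961 + 1971) = 2 + (1922 + 1971) = 2 + 3893 = 3895)
B + f = -27 + 3895 = 3868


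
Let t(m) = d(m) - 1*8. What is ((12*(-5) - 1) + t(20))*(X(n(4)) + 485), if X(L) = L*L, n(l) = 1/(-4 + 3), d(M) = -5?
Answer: -35964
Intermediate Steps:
n(l) = -1 (n(l) = 1/(-1) = -1)
t(m) = -13 (t(m) = -5 - 1*8 = -5 - 8 = -13)
X(L) = L²
((12*(-5) - 1) + t(20))*(X(n(4)) + 485) = ((12*(-5) - 1) - 13)*((-1)² + 485) = ((-60 - 1) - 13)*(1 + 485) = (-61 - 13)*486 = -74*486 = -35964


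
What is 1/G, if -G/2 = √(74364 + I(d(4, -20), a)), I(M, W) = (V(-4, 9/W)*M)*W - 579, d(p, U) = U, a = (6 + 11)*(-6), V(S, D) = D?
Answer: -√73605/147210 ≈ -0.0018430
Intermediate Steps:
a = -102 (a = 17*(-6) = -102)
I(M, W) = -579 + 9*M (I(M, W) = ((9/W)*M)*W - 579 = (9*M/W)*W - 579 = 9*M - 579 = -579 + 9*M)
G = -2*√73605 (G = -2*√(74364 + (-579 + 9*(-20))) = -2*√(74364 + (-579 - 180)) = -2*√(74364 - 759) = -2*√73605 ≈ -542.60)
1/G = 1/(-2*√73605) = -√73605/147210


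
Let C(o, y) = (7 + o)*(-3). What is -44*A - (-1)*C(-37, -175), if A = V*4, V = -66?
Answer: 11706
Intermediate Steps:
A = -264 (A = -66*4 = -264)
C(o, y) = -21 - 3*o
-44*A - (-1)*C(-37, -175) = -44*(-264) - (-1)*(-21 - 3*(-37)) = 11616 - (-1)*(-21 + 111) = 11616 - (-1)*90 = 11616 - 1*(-90) = 11616 + 90 = 11706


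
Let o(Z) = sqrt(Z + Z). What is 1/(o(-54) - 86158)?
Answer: -43079/3711600536 - 3*I*sqrt(3)/3711600536 ≈ -1.1607e-5 - 1.4e-9*I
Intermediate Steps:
o(Z) = sqrt(2)*sqrt(Z) (o(Z) = sqrt(2*Z) = sqrt(2)*sqrt(Z))
1/(o(-54) - 86158) = 1/(sqrt(2)*sqrt(-54) - 86158) = 1/(sqrt(2)*(3*I*sqrt(6)) - 86158) = 1/(6*I*sqrt(3) - 86158) = 1/(-86158 + 6*I*sqrt(3))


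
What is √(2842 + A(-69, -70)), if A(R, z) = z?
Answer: 6*√77 ≈ 52.650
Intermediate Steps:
√(2842 + A(-69, -70)) = √(2842 - 70) = √2772 = 6*√77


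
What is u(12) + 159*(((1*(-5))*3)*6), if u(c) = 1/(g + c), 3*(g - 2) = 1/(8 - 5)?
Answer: -1817361/127 ≈ -14310.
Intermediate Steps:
g = 19/9 (g = 2 + 1/(3*(8 - 5)) = 2 + (1/3)/3 = 2 + (1/3)*(1/3) = 2 + 1/9 = 19/9 ≈ 2.1111)
u(c) = 1/(19/9 + c)
u(12) + 159*(((1*(-5))*3)*6) = 9/(19 + 9*12) + 159*(((1*(-5))*3)*6) = 9/(19 + 108) + 159*(-5*3*6) = 9/127 + 159*(-15*6) = 9*(1/127) + 159*(-90) = 9/127 - 14310 = -1817361/127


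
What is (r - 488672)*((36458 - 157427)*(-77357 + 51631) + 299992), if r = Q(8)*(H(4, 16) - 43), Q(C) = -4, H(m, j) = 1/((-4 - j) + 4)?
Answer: -3040762914647757/2 ≈ -1.5204e+15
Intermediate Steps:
H(m, j) = -1/j (H(m, j) = 1/(-j) = -1/j)
r = 689/4 (r = -4*(-1/16 - 43) = -4*(-689/16) = 689/4 ≈ 172.25)
(r - 488672)*((36458 - 157427)*(-77357 + 51631) + 299992) = (689/4 - 488672)*((36458 - 157427)*(-77357 + 51631) + 299992) = -1953999*(-120969*(-25726) + 299992)/4 = -1953999*(3112048494 + 299992)/4 = -1953999/4*3112348486 = -3040762914647757/2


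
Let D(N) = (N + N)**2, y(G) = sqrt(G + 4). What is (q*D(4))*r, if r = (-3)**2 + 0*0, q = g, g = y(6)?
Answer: 576*sqrt(10) ≈ 1821.5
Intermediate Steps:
y(G) = sqrt(4 + G)
g = sqrt(10) (g = sqrt(4 + 6) = sqrt(10) ≈ 3.1623)
q = sqrt(10) ≈ 3.1623
r = 9 (r = 9 + 0 = 9)
D(N) = 4*N**2 (D(N) = (2*N)**2 = 4*N**2)
(q*D(4))*r = (sqrt(10)*(4*4**2))*9 = (sqrt(10)*(4*16))*9 = (sqrt(10)*64)*9 = (64*sqrt(10))*9 = 576*sqrt(10)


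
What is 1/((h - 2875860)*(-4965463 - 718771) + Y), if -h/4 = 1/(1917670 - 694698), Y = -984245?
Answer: 305743/4997999228872956519 ≈ 6.1173e-14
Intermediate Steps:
h = -1/305743 (h = -4/(1917670 - 694698) = -4/1222972 = -4*1/1222972 = -1/305743 ≈ -3.2707e-6)
1/((h - 2875860)*(-4965463 - 718771) + Y) = 1/((-1/305743 - 2875860)*(-4965463 - 718771) - 984245) = 1/(-879274063981/305743*(-5684234) - 984245) = 1/(4997999529798975554/305743 - 984245) = 1/(4997999228872956519/305743) = 305743/4997999228872956519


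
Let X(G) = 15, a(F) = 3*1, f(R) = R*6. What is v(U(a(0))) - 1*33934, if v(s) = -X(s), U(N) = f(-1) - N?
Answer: -33949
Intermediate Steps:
f(R) = 6*R
a(F) = 3
U(N) = -6 - N (U(N) = 6*(-1) - N = -6 - N)
v(s) = -15 (v(s) = -1*15 = -15)
v(U(a(0))) - 1*33934 = -15 - 1*33934 = -15 - 33934 = -33949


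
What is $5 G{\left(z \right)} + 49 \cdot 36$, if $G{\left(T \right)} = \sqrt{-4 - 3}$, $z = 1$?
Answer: $1764 + 5 i \sqrt{7} \approx 1764.0 + 13.229 i$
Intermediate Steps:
$G{\left(T \right)} = i \sqrt{7}$ ($G{\left(T \right)} = \sqrt{-7} = i \sqrt{7}$)
$5 G{\left(z \right)} + 49 \cdot 36 = 5 i \sqrt{7} + 49 \cdot 36 = 5 i \sqrt{7} + 1764 = 1764 + 5 i \sqrt{7}$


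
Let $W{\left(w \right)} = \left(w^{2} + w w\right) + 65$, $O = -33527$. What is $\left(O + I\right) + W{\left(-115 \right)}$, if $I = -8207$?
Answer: $-15219$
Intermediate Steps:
$W{\left(w \right)} = 65 + 2 w^{2}$ ($W{\left(w \right)} = \left(w^{2} + w^{2}\right) + 65 = 2 w^{2} + 65 = 65 + 2 w^{2}$)
$\left(O + I\right) + W{\left(-115 \right)} = \left(-33527 - 8207\right) + \left(65 + 2 \left(-115\right)^{2}\right) = -41734 + \left(65 + 2 \cdot 13225\right) = -41734 + \left(65 + 26450\right) = -41734 + 26515 = -15219$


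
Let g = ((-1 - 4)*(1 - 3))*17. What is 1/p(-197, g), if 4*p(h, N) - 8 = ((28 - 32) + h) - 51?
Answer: -1/61 ≈ -0.016393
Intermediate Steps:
g = 170 (g = -5*(-2)*17 = 10*17 = 170)
p(h, N) = -47/4 + h/4 (p(h, N) = 2 + (((28 - 32) + h) - 51)/4 = 2 + ((-4 + h) - 51)/4 = 2 + (-55 + h)/4 = 2 + (-55/4 + h/4) = -47/4 + h/4)
1/p(-197, g) = 1/(-47/4 + (¼)*(-197)) = 1/(-47/4 - 197/4) = 1/(-61) = -1/61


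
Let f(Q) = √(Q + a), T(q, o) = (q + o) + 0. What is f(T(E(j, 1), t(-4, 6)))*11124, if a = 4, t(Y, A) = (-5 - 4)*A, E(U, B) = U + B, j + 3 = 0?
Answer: 22248*I*√13 ≈ 80216.0*I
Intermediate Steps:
j = -3 (j = -3 + 0 = -3)
E(U, B) = B + U
t(Y, A) = -9*A
T(q, o) = o + q (T(q, o) = (o + q) + 0 = o + q)
f(Q) = √(4 + Q) (f(Q) = √(Q + 4) = √(4 + Q))
f(T(E(j, 1), t(-4, 6)))*11124 = √(4 + (-9*6 + (1 - 3)))*11124 = √(4 + (-54 - 2))*11124 = √(4 - 56)*11124 = √(-52)*11124 = (2*I*√13)*11124 = 22248*I*√13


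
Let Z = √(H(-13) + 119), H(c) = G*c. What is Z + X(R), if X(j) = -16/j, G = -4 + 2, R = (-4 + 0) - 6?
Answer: 8/5 + √145 ≈ 13.642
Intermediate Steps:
R = -10 (R = -4 - 6 = -10)
G = -2
H(c) = -2*c
Z = √145 (Z = √(-2*(-13) + 119) = √(26 + 119) = √145 ≈ 12.042)
Z + X(R) = √145 - 16/(-10) = √145 - 16*(-⅒) = √145 + 8/5 = 8/5 + √145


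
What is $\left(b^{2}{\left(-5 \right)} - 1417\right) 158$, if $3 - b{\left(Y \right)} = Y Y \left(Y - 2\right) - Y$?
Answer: $4504896$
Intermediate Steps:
$b{\left(Y \right)} = 3 + Y - Y^{2} \left(-2 + Y\right)$ ($b{\left(Y \right)} = 3 - \left(Y Y \left(Y - 2\right) - Y\right) = 3 - \left(Y^{2} \left(-2 + Y\right) - Y\right) = 3 - \left(- Y + Y^{2} \left(-2 + Y\right)\right) = 3 + Y - Y^{2} \left(-2 + Y\right)$)
$\left(b^{2}{\left(-5 \right)} - 1417\right) 158 = \left(\left(3 - 5 - \left(-5\right)^{3} + 2 \left(-5\right)^{2}\right)^{2} - 1417\right) 158 = \left(\left(3 - 5 - -125 + 2 \cdot 25\right)^{2} - 1417\right) 158 = \left(\left(3 - 5 + 125 + 50\right)^{2} - 1417\right) 158 = \left(173^{2} - 1417\right) 158 = \left(29929 - 1417\right) 158 = 28512 \cdot 158 = 4504896$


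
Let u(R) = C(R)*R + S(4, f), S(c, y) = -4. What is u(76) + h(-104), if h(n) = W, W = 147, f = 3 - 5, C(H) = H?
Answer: 5919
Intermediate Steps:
f = -2
h(n) = 147
u(R) = -4 + R**2 (u(R) = R*R - 4 = R**2 - 4 = -4 + R**2)
u(76) + h(-104) = (-4 + 76**2) + 147 = (-4 + 5776) + 147 = 5772 + 147 = 5919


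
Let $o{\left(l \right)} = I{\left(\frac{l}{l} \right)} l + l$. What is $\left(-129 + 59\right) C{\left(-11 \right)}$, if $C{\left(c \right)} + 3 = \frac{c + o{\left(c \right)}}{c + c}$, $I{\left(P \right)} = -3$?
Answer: $245$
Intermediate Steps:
$o{\left(l \right)} = - 2 l$ ($o{\left(l \right)} = - 3 l + l = - 2 l$)
$C{\left(c \right)} = - \frac{7}{2}$ ($C{\left(c \right)} = -3 + \frac{c - 2 c}{c + c} = -3 + \frac{\left(-1\right) c}{2 c} = -3 + - c \frac{1}{2 c} = -3 - \frac{1}{2} = - \frac{7}{2}$)
$\left(-129 + 59\right) C{\left(-11 \right)} = \left(-129 + 59\right) \left(- \frac{7}{2}\right) = \left(-70\right) \left(- \frac{7}{2}\right) = 245$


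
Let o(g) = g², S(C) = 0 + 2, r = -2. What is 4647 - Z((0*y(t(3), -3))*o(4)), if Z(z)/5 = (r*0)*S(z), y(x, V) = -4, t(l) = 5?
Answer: 4647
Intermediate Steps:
S(C) = 2
Z(z) = 0 (Z(z) = 5*(-2*0*2) = 5*(0*2) = 5*0 = 0)
4647 - Z((0*y(t(3), -3))*o(4)) = 4647 - 1*0 = 4647 + 0 = 4647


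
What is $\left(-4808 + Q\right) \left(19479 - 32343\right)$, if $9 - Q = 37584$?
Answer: $545214912$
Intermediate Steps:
$Q = -37575$ ($Q = 9 - 37584 = -37575$)
$\left(-4808 + Q\right) \left(19479 - 32343\right) = \left(-4808 - 37575\right) \left(19479 - 32343\right) = \left(-42383\right) \left(-12864\right) = 545214912$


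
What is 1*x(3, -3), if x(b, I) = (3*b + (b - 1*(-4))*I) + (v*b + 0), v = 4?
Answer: 0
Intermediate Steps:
x(b, I) = 7*b + I*(4 + b) (x(b, I) = (3*b + (b - 1*(-4))*I) + (4*b + 0) = (3*b + (b + 4)*I) + 4*b = (3*b + (4 + b)*I) + 4*b = (3*b + I*(4 + b)) + 4*b = 7*b + I*(4 + b))
1*x(3, -3) = 1*(4*(-3) + 7*3 - 3*3) = 1*(-12 + 21 - 9) = 1*0 = 0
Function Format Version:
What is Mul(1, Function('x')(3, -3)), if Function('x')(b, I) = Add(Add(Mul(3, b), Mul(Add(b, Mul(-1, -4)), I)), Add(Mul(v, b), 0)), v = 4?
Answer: 0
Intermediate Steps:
Function('x')(b, I) = Add(Mul(7, b), Mul(I, Add(4, b))) (Function('x')(b, I) = Add(Add(Mul(3, b), Mul(Add(b, Mul(-1, -4)), I)), Add(Mul(4, b), 0)) = Add(Add(Mul(3, b), Mul(Add(b, 4), I)), Mul(4, b)) = Add(Add(Mul(3, b), Mul(Add(4, b), I)), Mul(4, b)) = Add(Add(Mul(3, b), Mul(I, Add(4, b))), Mul(4, b)) = Add(Mul(7, b), Mul(I, Add(4, b))))
Mul(1, Function('x')(3, -3)) = Mul(1, Add(Mul(4, -3), Mul(7, 3), Mul(-3, 3))) = Mul(1, Add(-12, 21, -9)) = Mul(1, 0) = 0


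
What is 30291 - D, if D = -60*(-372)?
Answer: 7971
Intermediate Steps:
D = 22320
30291 - D = 30291 - 1*22320 = 30291 - 22320 = 7971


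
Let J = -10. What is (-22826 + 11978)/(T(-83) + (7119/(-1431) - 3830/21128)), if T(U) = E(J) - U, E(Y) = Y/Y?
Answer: -18221125248/132432175 ≈ -137.59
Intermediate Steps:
E(Y) = 1
T(U) = 1 - U
(-22826 + 11978)/(T(-83) + (7119/(-1431) - 3830/21128)) = (-22826 + 11978)/((1 - 1*(-83)) + (7119/(-1431) - 3830/21128)) = -10848/((1 + 83) + (7119*(-1/1431) - 3830*1/21128)) = -10848/(84 + (-791/159 - 1915/10564)) = -10848/(84 - 8660609/1679676) = -10848/132432175/1679676 = -10848*1679676/132432175 = -18221125248/132432175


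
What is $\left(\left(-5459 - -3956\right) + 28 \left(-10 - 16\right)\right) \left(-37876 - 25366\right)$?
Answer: $141092902$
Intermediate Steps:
$\left(\left(-5459 - -3956\right) + 28 \left(-10 - 16\right)\right) \left(-37876 - 25366\right) = \left(\left(-5459 + 3956\right) + 28 \left(-26\right)\right) \left(-63242\right) = \left(-1503 - 728\right) \left(-63242\right) = \left(-2231\right) \left(-63242\right) = 141092902$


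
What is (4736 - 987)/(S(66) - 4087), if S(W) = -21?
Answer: -3749/4108 ≈ -0.91261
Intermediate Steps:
(4736 - 987)/(S(66) - 4087) = (4736 - 987)/(-21 - 4087) = 3749/(-4108) = 3749*(-1/4108) = -3749/4108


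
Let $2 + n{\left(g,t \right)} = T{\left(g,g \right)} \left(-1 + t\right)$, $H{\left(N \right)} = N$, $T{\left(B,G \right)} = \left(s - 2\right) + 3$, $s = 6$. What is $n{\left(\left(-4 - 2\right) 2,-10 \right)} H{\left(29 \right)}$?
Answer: $-2291$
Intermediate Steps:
$T{\left(B,G \right)} = 7$ ($T{\left(B,G \right)} = \left(6 - 2\right) + 3 = 4 + 3 = 7$)
$n{\left(g,t \right)} = -9 + 7 t$ ($n{\left(g,t \right)} = -2 + 7 \left(-1 + t\right) = -2 + \left(-7 + 7 t\right) = -9 + 7 t$)
$n{\left(\left(-4 - 2\right) 2,-10 \right)} H{\left(29 \right)} = \left(-9 + 7 \left(-10\right)\right) 29 = \left(-9 - 70\right) 29 = \left(-79\right) 29 = -2291$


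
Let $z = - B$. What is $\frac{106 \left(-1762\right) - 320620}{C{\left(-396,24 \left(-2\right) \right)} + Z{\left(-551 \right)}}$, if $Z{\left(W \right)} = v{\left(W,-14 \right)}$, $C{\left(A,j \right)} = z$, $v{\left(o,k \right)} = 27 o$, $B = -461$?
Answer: $\frac{31712}{901} \approx 35.196$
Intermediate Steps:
$z = 461$ ($z = \left(-1\right) \left(-461\right) = 461$)
$C{\left(A,j \right)} = 461$
$Z{\left(W \right)} = 27 W$
$\frac{106 \left(-1762\right) - 320620}{C{\left(-396,24 \left(-2\right) \right)} + Z{\left(-551 \right)}} = \frac{106 \left(-1762\right) - 320620}{461 + 27 \left(-551\right)} = \frac{-186772 - 320620}{461 - 14877} = - \frac{507392}{-14416} = \left(-507392\right) \left(- \frac{1}{14416}\right) = \frac{31712}{901}$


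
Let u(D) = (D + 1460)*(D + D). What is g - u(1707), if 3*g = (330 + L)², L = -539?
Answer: -32392733/3 ≈ -1.0798e+7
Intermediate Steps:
g = 43681/3 (g = (330 - 539)²/3 = (⅓)*(-209)² = (⅓)*43681 = 43681/3 ≈ 14560.)
u(D) = 2*D*(1460 + D) (u(D) = (1460 + D)*(2*D) = 2*D*(1460 + D))
g - u(1707) = 43681/3 - 2*1707*(1460 + 1707) = 43681/3 - 2*1707*3167 = 43681/3 - 1*10812138 = 43681/3 - 10812138 = -32392733/3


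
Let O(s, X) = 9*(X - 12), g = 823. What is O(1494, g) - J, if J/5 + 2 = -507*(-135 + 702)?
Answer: 1444654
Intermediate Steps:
J = -1437355 (J = -10 + 5*(-507*(-135 + 702)) = -10 + 5*(-507*567) = -10 + 5*(-287469) = -10 - 1437345 = -1437355)
O(s, X) = -108 + 9*X (O(s, X) = 9*(-12 + X) = -108 + 9*X)
O(1494, g) - J = (-108 + 9*823) - 1*(-1437355) = (-108 + 7407) + 1437355 = 7299 + 1437355 = 1444654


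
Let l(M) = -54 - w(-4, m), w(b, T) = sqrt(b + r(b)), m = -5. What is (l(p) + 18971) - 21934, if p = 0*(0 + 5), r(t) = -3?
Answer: -3017 - I*sqrt(7) ≈ -3017.0 - 2.6458*I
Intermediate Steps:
w(b, T) = sqrt(-3 + b) (w(b, T) = sqrt(b - 3) = sqrt(-3 + b))
p = 0 (p = 0*5 = 0)
l(M) = -54 - I*sqrt(7) (l(M) = -54 - sqrt(-3 - 4) = -54 - sqrt(-7) = -54 - I*sqrt(7))
(l(p) + 18971) - 21934 = ((-54 - I*sqrt(7)) + 18971) - 21934 = (18917 - I*sqrt(7)) - 21934 = -3017 - I*sqrt(7)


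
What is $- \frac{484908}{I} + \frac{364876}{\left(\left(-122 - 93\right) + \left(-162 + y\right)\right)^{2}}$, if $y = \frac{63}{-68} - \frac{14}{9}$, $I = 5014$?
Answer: $- \frac{12734583659898438}{135219585299843} \approx -94.177$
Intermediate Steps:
$y = - \frac{1519}{612}$ ($y = 63 \left(- \frac{1}{68}\right) - \frac{14}{9} = - \frac{63}{68} - \frac{14}{9} = - \frac{1519}{612} \approx -2.482$)
$- \frac{484908}{I} + \frac{364876}{\left(\left(-122 - 93\right) + \left(-162 + y\right)\right)^{2}} = - \frac{484908}{5014} + \frac{364876}{\left(\left(-122 - 93\right) - \frac{100663}{612}\right)^{2}} = \left(-484908\right) \frac{1}{5014} + \frac{364876}{\left(-215 - \frac{100663}{612}\right)^{2}} = - \frac{242454}{2507} + \frac{364876}{\left(- \frac{232243}{612}\right)^{2}} = - \frac{242454}{2507} + \frac{364876}{\frac{53936811049}{374544}} = - \frac{242454}{2507} + 364876 \cdot \frac{374544}{53936811049} = - \frac{242454}{2507} + \frac{136662116544}{53936811049} = - \frac{12734583659898438}{135219585299843}$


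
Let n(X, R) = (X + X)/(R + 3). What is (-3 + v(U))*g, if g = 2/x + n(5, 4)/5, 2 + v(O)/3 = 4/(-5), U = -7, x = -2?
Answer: 57/7 ≈ 8.1429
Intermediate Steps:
n(X, R) = 2*X/(3 + R) (n(X, R) = (2*X)/(3 + R) = 2*X/(3 + R))
v(O) = -42/5 (v(O) = -6 + 3*(4/(-5)) = -6 + 3*(4*(-⅕)) = -6 + 3*(-⅘) = -6 - 12/5 = -42/5)
g = -5/7 (g = 2/(-2) + (2*5/(3 + 4))/5 = 2*(-½) + (2*5/7)*(⅕) = -1 + (2*5*(⅐))*(⅕) = -1 + (10/7)*(⅕) = -1 + 2/7 = -5/7 ≈ -0.71429)
(-3 + v(U))*g = (-3 - 42/5)*(-5/7) = -57/5*(-5/7) = 57/7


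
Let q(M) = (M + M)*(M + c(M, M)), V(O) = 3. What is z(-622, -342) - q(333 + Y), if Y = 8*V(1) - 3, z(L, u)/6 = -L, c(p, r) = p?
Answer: -497532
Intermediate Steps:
z(L, u) = -6*L (z(L, u) = 6*(-L) = -6*L)
Y = 21 (Y = 8*3 - 3 = 24 - 3 = 21)
q(M) = 4*M² (q(M) = (M + M)*(M + M) = (2*M)*(2*M) = 4*M²)
z(-622, -342) - q(333 + Y) = -6*(-622) - 4*(333 + 21)² = 3732 - 4*354² = 3732 - 4*125316 = 3732 - 1*501264 = 3732 - 501264 = -497532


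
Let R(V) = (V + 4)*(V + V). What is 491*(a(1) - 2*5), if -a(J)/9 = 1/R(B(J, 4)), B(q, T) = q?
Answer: -53519/10 ≈ -5351.9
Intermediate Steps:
R(V) = 2*V*(4 + V) (R(V) = (4 + V)*(2*V) = 2*V*(4 + V))
a(J) = -9/(2*J*(4 + J)) (a(J) = -9*1/(2*J*(4 + J)) = -9/(2*J*(4 + J)))
491*(a(1) - 2*5) = 491*(-9/2/(1*(4 + 1)) - 2*5) = 491*(-9/2*1/5 - 10) = 491*(-9/2*1*⅕ - 10) = 491*(-9/10 - 10) = 491*(-109/10) = -53519/10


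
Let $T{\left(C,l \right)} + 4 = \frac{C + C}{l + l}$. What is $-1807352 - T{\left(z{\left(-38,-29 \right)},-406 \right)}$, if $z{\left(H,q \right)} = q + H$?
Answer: $- \frac{733783355}{406} \approx -1.8073 \cdot 10^{6}$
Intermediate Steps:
$z{\left(H,q \right)} = H + q$
$T{\left(C,l \right)} = -4 + \frac{C}{l}$ ($T{\left(C,l \right)} = -4 + \frac{C + C}{l + l} = -4 + \frac{2 C}{2 l} = -4 + 2 C \frac{1}{2 l} = -4 + \frac{C}{l}$)
$-1807352 - T{\left(z{\left(-38,-29 \right)},-406 \right)} = -1807352 - \left(-4 + \frac{-38 - 29}{-406}\right) = -1807352 - \left(-4 - - \frac{67}{406}\right) = -1807352 - \left(-4 + \frac{67}{406}\right) = -1807352 - - \frac{1557}{406} = -1807352 + \frac{1557}{406} = - \frac{733783355}{406}$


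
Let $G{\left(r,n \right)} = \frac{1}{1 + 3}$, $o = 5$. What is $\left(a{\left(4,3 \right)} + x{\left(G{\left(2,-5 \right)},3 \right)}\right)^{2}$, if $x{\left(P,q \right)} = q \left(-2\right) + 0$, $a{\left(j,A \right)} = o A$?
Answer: $81$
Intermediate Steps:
$G{\left(r,n \right)} = \frac{1}{4}$
$a{\left(j,A \right)} = 5 A$
$x{\left(P,q \right)} = - 2 q$ ($x{\left(P,q \right)} = - 2 q + 0 = - 2 q$)
$\left(a{\left(4,3 \right)} + x{\left(G{\left(2,-5 \right)},3 \right)}\right)^{2} = \left(5 \cdot 3 - 6\right)^{2} = \left(15 - 6\right)^{2} = 9^{2} = 81$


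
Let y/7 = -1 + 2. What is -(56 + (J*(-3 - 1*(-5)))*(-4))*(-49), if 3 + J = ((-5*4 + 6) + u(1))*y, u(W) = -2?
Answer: 47824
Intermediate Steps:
y = 7 (y = 7*(-1 + 2) = 7*1 = 7)
J = -115 (J = -3 + ((-5*4 + 6) - 2)*7 = -3 + ((-20 + 6) - 2)*7 = -3 + (-14 - 2)*7 = -3 - 16*7 = -3 - 112 = -115)
-(56 + (J*(-3 - 1*(-5)))*(-4))*(-49) = -(56 - 115*(-3 - 1*(-5))*(-4))*(-49) = -(56 - 115*(-3 + 5)*(-4))*(-49) = -(56 - 115*2*(-4))*(-49) = -(56 - 230*(-4))*(-49) = -(56 + 920)*(-49) = -976*(-49) = -1*(-47824) = 47824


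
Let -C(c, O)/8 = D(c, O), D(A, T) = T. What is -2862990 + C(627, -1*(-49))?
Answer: -2863382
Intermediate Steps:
C(c, O) = -8*O
-2862990 + C(627, -1*(-49)) = -2862990 - (-8)*(-49) = -2862990 - 8*49 = -2862990 - 392 = -2863382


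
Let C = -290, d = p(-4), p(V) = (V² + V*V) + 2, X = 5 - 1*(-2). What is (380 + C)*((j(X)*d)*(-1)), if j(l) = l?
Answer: -21420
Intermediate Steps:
X = 7 (X = 5 + 2 = 7)
p(V) = 2 + 2*V² (p(V) = (V² + V²) + 2 = 2*V² + 2 = 2 + 2*V²)
d = 34 (d = 2 + 2*(-4)² = 2 + 2*16 = 2 + 32 = 34)
(380 + C)*((j(X)*d)*(-1)) = (380 - 290)*((7*34)*(-1)) = 90*(238*(-1)) = 90*(-238) = -21420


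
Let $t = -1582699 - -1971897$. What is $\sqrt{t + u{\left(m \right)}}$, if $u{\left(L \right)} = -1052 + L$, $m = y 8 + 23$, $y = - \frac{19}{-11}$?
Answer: $\frac{\sqrt{46970121}}{11} \approx 623.04$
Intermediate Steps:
$y = \frac{19}{11}$ ($y = \left(-19\right) \left(- \frac{1}{11}\right) = \frac{19}{11} \approx 1.7273$)
$m = \frac{405}{11}$ ($m = \frac{19}{11} \cdot 8 + 23 = \frac{152}{11} + 23 = \frac{405}{11} \approx 36.818$)
$t = 389198$ ($t = -1582699 + 1971897 = 389198$)
$\sqrt{t + u{\left(m \right)}} = \sqrt{389198 + \left(-1052 + \frac{405}{11}\right)} = \sqrt{389198 - \frac{11167}{11}} = \sqrt{\frac{4270011}{11}} = \frac{\sqrt{46970121}}{11}$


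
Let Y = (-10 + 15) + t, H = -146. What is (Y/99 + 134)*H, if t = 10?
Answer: -646342/33 ≈ -19586.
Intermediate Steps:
Y = 15 (Y = (-10 + 15) + 10 = 5 + 10 = 15)
(Y/99 + 134)*H = (15/99 + 134)*(-146) = (15*(1/99) + 134)*(-146) = (5/33 + 134)*(-146) = (4427/33)*(-146) = -646342/33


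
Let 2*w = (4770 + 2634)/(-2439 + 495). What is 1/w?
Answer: -324/617 ≈ -0.52512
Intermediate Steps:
w = -617/324 (w = ((4770 + 2634)/(-2439 + 495))/2 = (7404/(-1944))/2 = (7404*(-1/1944))/2 = (1/2)*(-617/162) = -617/324 ≈ -1.9043)
1/w = 1/(-617/324) = -324/617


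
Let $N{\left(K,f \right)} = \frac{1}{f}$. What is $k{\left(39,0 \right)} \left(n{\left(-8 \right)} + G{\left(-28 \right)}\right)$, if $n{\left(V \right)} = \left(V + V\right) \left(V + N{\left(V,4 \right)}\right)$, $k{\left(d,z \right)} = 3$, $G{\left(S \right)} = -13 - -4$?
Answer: $345$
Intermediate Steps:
$G{\left(S \right)} = -9$ ($G{\left(S \right)} = -13 + 4 = -9$)
$n{\left(V \right)} = 2 V \left(\frac{1}{4} + V\right)$ ($n{\left(V \right)} = \left(V + V\right) \left(V + \frac{1}{4}\right) = 2 V \left(V + \frac{1}{4}\right) = 2 V \left(\frac{1}{4} + V\right)$)
$k{\left(39,0 \right)} \left(n{\left(-8 \right)} + G{\left(-28 \right)}\right) = 3 \left(\frac{1}{2} \left(-8\right) \left(1 + 4 \left(-8\right)\right) - 9\right) = 3 \left(\frac{1}{2} \left(-8\right) \left(1 - 32\right) - 9\right) = 3 \left(\frac{1}{2} \left(-8\right) \left(-31\right) - 9\right) = 3 \left(124 - 9\right) = 3 \cdot 115 = 345$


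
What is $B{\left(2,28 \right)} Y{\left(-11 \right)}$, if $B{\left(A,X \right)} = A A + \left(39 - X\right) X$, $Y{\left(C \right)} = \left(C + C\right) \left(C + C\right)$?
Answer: $151008$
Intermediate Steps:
$Y{\left(C \right)} = 4 C^{2}$ ($Y{\left(C \right)} = 2 C 2 C = 4 C^{2}$)
$B{\left(A,X \right)} = A^{2} + X \left(39 - X\right)$
$B{\left(2,28 \right)} Y{\left(-11 \right)} = \left(2^{2} - 28^{2} + 39 \cdot 28\right) 4 \left(-11\right)^{2} = \left(4 - 784 + 1092\right) 4 \cdot 121 = \left(4 - 784 + 1092\right) 484 = 312 \cdot 484 = 151008$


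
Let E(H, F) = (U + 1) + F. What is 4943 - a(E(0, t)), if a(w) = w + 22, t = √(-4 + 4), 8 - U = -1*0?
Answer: 4912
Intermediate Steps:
U = 8 (U = 8 - (-1)*0 = 8 - 1*0 = 8 + 0 = 8)
t = 0 (t = √0 = 0)
E(H, F) = 9 + F (E(H, F) = (8 + 1) + F = 9 + F)
a(w) = 22 + w
4943 - a(E(0, t)) = 4943 - (22 + (9 + 0)) = 4943 - (22 + 9) = 4943 - 1*31 = 4943 - 31 = 4912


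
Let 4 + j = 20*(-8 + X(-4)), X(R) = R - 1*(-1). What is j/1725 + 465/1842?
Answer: 129839/1059150 ≈ 0.12259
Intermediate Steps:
X(R) = 1 + R (X(R) = R + 1 = 1 + R)
j = -224 (j = -4 + 20*(-8 + (1 - 4)) = -4 + 20*(-8 - 3) = -4 + 20*(-11) = -4 - 220 = -224)
j/1725 + 465/1842 = -224/1725 + 465/1842 = -224*1/1725 + 465*(1/1842) = -224/1725 + 155/614 = 129839/1059150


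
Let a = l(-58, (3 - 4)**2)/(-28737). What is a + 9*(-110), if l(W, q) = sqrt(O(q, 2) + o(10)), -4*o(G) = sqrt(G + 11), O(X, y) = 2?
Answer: -990 - sqrt(8 - sqrt(21))/57474 ≈ -990.00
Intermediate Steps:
o(G) = -sqrt(11 + G)/4 (o(G) = -sqrt(G + 11)/4 = -sqrt(11 + G)/4)
l(W, q) = sqrt(2 - sqrt(21)/4) (l(W, q) = sqrt(2 - sqrt(11 + 10)/4) = sqrt(2 - sqrt(21)/4))
a = -sqrt(8 - sqrt(21))/57474 (a = (sqrt(8 - sqrt(21))/2)/(-28737) = (sqrt(8 - sqrt(21))/2)*(-1/28737) = -sqrt(8 - sqrt(21))/57474 ≈ -3.2165e-5)
a + 9*(-110) = -sqrt(8 - sqrt(21))/57474 + 9*(-110) = -sqrt(8 - sqrt(21))/57474 - 990 = -990 - sqrt(8 - sqrt(21))/57474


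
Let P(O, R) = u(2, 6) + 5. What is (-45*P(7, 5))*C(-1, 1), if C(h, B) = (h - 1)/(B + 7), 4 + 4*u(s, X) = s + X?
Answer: 135/2 ≈ 67.500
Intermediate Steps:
u(s, X) = -1 + X/4 + s/4 (u(s, X) = -1 + (s + X)/4 = -1 + (X + s)/4 = -1 + (X/4 + s/4) = -1 + X/4 + s/4)
P(O, R) = 6 (P(O, R) = (-1 + (¼)*6 + (¼)*2) + 5 = (-1 + 3/2 + ½) + 5 = 1 + 5 = 6)
C(h, B) = (-1 + h)/(7 + B)
(-45*P(7, 5))*C(-1, 1) = (-45*6)*((-1 - 1)/(7 + 1)) = -270*(-2)/8 = -135*(-2)/4 = -270*(-¼) = 135/2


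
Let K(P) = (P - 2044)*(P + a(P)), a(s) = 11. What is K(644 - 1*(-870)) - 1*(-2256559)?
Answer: 1448309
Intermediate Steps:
K(P) = (-2044 + P)*(11 + P) (K(P) = (P - 2044)*(P + 11) = (-2044 + P)*(11 + P))
K(644 - 1*(-870)) - 1*(-2256559) = (-22484 + (644 - 1*(-870))² - 2033*(644 - 1*(-870))) - 1*(-2256559) = (-22484 + (644 + 870)² - 2033*(644 + 870)) + 2256559 = (-22484 + 1514² - 2033*1514) + 2256559 = (-22484 + 2292196 - 3077962) + 2256559 = -808250 + 2256559 = 1448309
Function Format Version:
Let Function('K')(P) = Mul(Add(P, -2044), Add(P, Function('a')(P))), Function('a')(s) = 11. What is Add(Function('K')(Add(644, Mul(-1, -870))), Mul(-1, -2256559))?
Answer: 1448309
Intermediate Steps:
Function('K')(P) = Mul(Add(-2044, P), Add(11, P)) (Function('K')(P) = Mul(Add(P, -2044), Add(P, 11)) = Mul(Add(-2044, P), Add(11, P)))
Add(Function('K')(Add(644, Mul(-1, -870))), Mul(-1, -2256559)) = Add(Add(-22484, Pow(Add(644, Mul(-1, -870)), 2), Mul(-2033, Add(644, Mul(-1, -870)))), Mul(-1, -2256559)) = Add(Add(-22484, Pow(Add(644, 870), 2), Mul(-2033, Add(644, 870))), 2256559) = Add(Add(-22484, Pow(1514, 2), Mul(-2033, 1514)), 2256559) = Add(Add(-22484, 2292196, -3077962), 2256559) = Add(-808250, 2256559) = 1448309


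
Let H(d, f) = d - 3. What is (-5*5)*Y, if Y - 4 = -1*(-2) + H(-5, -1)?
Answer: 50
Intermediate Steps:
H(d, f) = -3 + d
Y = -2 (Y = 4 + (-1*(-2) + (-3 - 5)) = 4 + (2 - 8) = 4 - 6 = -2)
(-5*5)*Y = -5*5*(-2) = -25*(-2) = 50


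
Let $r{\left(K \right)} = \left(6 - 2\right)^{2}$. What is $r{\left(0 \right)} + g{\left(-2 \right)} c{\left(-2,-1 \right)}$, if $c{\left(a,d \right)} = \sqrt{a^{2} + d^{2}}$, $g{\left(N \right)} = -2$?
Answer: $16 - 2 \sqrt{5} \approx 11.528$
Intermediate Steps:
$r{\left(K \right)} = 16$ ($r{\left(K \right)} = 4^{2} = 16$)
$r{\left(0 \right)} + g{\left(-2 \right)} c{\left(-2,-1 \right)} = 16 - 2 \sqrt{\left(-2\right)^{2} + \left(-1\right)^{2}} = 16 - 2 \sqrt{4 + 1} = 16 - 2 \sqrt{5}$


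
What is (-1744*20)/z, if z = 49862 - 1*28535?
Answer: -34880/21327 ≈ -1.6355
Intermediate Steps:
z = 21327 (z = 49862 - 28535 = 21327)
(-1744*20)/z = -1744*20/21327 = -34880*1/21327 = -34880/21327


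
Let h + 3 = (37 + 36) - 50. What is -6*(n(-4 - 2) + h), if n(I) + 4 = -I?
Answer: -132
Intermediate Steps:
h = 20 (h = -3 + ((37 + 36) - 50) = -3 + (73 - 50) = -3 + 23 = 20)
n(I) = -4 - I
-6*(n(-4 - 2) + h) = -6*((-4 - (-4 - 2)) + 20) = -6*((-4 - 1*(-6)) + 20) = -6*((-4 + 6) + 20) = -6*(2 + 20) = -6*22 = -132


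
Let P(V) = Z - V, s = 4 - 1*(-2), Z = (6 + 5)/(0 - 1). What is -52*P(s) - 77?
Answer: 807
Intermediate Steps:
Z = -11 (Z = 11/(-1) = 11*(-1) = -11)
s = 6 (s = 4 + 2 = 6)
P(V) = -11 - V
-52*P(s) - 77 = -52*(-11 - 1*6) - 77 = -52*(-11 - 6) - 77 = -52*(-17) - 77 = 884 - 77 = 807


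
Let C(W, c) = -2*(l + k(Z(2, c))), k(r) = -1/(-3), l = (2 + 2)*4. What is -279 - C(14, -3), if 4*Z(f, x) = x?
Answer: -739/3 ≈ -246.33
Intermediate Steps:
Z(f, x) = x/4
l = 16 (l = 4*4 = 16)
k(r) = ⅓ (k(r) = -1*(-⅓) = ⅓)
C(W, c) = -98/3 (C(W, c) = -2*(16 + ⅓) = -2*49/3 = -98/3)
-279 - C(14, -3) = -279 - 1*(-98/3) = -279 + 98/3 = -739/3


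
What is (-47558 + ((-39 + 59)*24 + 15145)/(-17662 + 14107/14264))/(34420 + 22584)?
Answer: -5990437719419/7180128671822 ≈ -0.83431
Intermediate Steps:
(-47558 + ((-39 + 59)*24 + 15145)/(-17662 + 14107/14264))/(34420 + 22584) = (-47558 + (20*24 + 15145)/(-17662 + 14107*(1/14264)))/57004 = (-47558 + (480 + 15145)/(-17662 + 14107/14264))*(1/57004) = (-47558 + 15625/(-251916661/14264))*(1/57004) = (-47558 + 15625*(-14264/251916661))*(1/57004) = (-47558 - 222875000/251916661)*(1/57004) = -11980875438838/251916661*1/57004 = -5990437719419/7180128671822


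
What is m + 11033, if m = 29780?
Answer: 40813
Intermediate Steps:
m + 11033 = 29780 + 11033 = 40813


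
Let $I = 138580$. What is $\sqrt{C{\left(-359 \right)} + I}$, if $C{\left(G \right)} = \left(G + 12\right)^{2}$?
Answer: $\sqrt{258989} \approx 508.91$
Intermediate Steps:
$C{\left(G \right)} = \left(12 + G\right)^{2}$
$\sqrt{C{\left(-359 \right)} + I} = \sqrt{\left(12 - 359\right)^{2} + 138580} = \sqrt{\left(-347\right)^{2} + 138580} = \sqrt{120409 + 138580} = \sqrt{258989}$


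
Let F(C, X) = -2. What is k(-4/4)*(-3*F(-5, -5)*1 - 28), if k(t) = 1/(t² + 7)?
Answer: -11/4 ≈ -2.7500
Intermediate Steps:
k(t) = 1/(7 + t²)
k(-4/4)*(-3*F(-5, -5)*1 - 28) = (-3*(-2)*1 - 28)/(7 + (-4/4)²) = (6*1 - 28)/(7 + (-4*¼)²) = (6 - 28)/(7 + (-1)²) = -22/(7 + 1) = -22/8 = (⅛)*(-22) = -11/4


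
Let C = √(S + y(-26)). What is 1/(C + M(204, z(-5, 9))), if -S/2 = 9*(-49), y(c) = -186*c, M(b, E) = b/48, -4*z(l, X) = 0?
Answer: -68/91199 + 16*√5718/91199 ≈ 0.012521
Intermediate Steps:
z(l, X) = 0 (z(l, X) = -¼*0 = 0)
M(b, E) = b/48 (M(b, E) = b*(1/48) = b/48)
S = 882 (S = -18*(-49) = -2*(-441) = 882)
C = √5718 (C = √(882 - 186*(-26)) = √(882 + 4836) = √5718 ≈ 75.617)
1/(C + M(204, z(-5, 9))) = 1/(√5718 + (1/48)*204) = 1/(√5718 + 17/4) = 1/(17/4 + √5718)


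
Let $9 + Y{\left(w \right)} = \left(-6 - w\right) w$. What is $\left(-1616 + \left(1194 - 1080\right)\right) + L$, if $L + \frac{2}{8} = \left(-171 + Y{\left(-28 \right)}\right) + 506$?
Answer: $- \frac{7169}{4} \approx -1792.3$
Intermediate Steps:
$Y{\left(w \right)} = -9 + w \left(-6 - w\right)$ ($Y{\left(w \right)} = -9 + \left(-6 - w\right) w = -9 + w \left(-6 - w\right)$)
$L = - \frac{1161}{4}$ ($L = - \frac{1}{4} + \left(\left(-171 - 625\right) + 506\right) = - \frac{1}{4} + \left(-796 + 506\right) = - \frac{1}{4} - 290 = - \frac{1161}{4} \approx -290.25$)
$\left(-1616 + \left(1194 - 1080\right)\right) + L = \left(-1616 + \left(1194 - 1080\right)\right) - \frac{1161}{4} = \left(-1616 + 114\right) - \frac{1161}{4} = -1502 - \frac{1161}{4} = - \frac{7169}{4}$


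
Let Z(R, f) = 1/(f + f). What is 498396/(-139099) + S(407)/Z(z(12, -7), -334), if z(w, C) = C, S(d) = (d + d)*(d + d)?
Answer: -61567183089068/139099 ≈ -4.4261e+8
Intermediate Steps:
S(d) = 4*d² (S(d) = (2*d)*(2*d) = 4*d²)
Z(R, f) = 1/(2*f)
498396/(-139099) + S(407)/Z(z(12, -7), -334) = 498396/(-139099) + (4*407²)/(((½)/(-334))) = 498396*(-1/139099) + (4*165649)/(((½)*(-1/334))) = -498396/139099 + 662596/(-1/668) = -498396/139099 + 662596*(-668) = -498396/139099 - 442614128 = -61567183089068/139099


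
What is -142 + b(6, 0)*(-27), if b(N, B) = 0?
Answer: -142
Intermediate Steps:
-142 + b(6, 0)*(-27) = -142 + 0*(-27) = -142 + 0 = -142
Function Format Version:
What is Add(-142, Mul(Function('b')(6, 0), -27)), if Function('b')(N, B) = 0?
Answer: -142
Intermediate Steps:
Add(-142, Mul(Function('b')(6, 0), -27)) = Add(-142, Mul(0, -27)) = Add(-142, 0) = -142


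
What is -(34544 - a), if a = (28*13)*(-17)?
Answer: -40732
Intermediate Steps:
a = -6188 (a = 364*(-17) = -6188)
-(34544 - a) = -(34544 - 1*(-6188)) = -(34544 + 6188) = -1*40732 = -40732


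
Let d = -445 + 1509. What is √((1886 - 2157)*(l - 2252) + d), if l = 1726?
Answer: √143610 ≈ 378.96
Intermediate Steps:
d = 1064
√((1886 - 2157)*(l - 2252) + d) = √((1886 - 2157)*(1726 - 2252) + 1064) = √(-271*(-526) + 1064) = √(142546 + 1064) = √143610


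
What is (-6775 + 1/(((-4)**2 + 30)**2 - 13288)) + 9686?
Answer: 32521691/11172 ≈ 2911.0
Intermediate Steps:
(-6775 + 1/(((-4)**2 + 30)**2 - 13288)) + 9686 = (-6775 + 1/((16 + 30)**2 - 13288)) + 9686 = (-6775 + 1/(46**2 - 13288)) + 9686 = (-6775 + 1/(2116 - 13288)) + 9686 = (-6775 + 1/(-11172)) + 9686 = (-6775 - 1/11172) + 9686 = -75690301/11172 + 9686 = 32521691/11172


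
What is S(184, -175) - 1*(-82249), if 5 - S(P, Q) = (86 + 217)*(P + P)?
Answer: -29250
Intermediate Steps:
S(P, Q) = 5 - 606*P (S(P, Q) = 5 - (86 + 217)*(P + P) = 5 - 303*2*P = 5 - 606*P)
S(184, -175) - 1*(-82249) = (5 - 606*184) - 1*(-82249) = (5 - 111504) + 82249 = -111499 + 82249 = -29250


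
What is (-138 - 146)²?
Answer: 80656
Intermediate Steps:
(-138 - 146)² = (-284)² = 80656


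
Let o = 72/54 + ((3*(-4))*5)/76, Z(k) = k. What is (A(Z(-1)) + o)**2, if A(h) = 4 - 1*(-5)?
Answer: 295936/3249 ≈ 91.085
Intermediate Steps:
A(h) = 9 (A(h) = 4 + 5 = 9)
o = 31/57 (o = 72*(1/54) - 12*5*(1/76) = 4/3 - 60*1/76 = 4/3 - 15/19 = 31/57 ≈ 0.54386)
(A(Z(-1)) + o)**2 = (9 + 31/57)**2 = (544/57)**2 = 295936/3249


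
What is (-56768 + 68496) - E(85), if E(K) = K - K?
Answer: 11728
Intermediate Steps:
E(K) = 0
(-56768 + 68496) - E(85) = (-56768 + 68496) - 1*0 = 11728 + 0 = 11728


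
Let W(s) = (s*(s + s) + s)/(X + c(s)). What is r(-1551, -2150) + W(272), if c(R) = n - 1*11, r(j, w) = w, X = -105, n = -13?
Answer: -425590/129 ≈ -3299.1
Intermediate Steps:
c(R) = -24 (c(R) = -13 - 1*11 = -13 - 11 = -24)
W(s) = -2*s²/129 - s/129 (W(s) = (s*(s + s) + s)/(-105 - 24) = (s*(2*s) + s)/(-129) = (2*s² + s)*(-1/129) = (s + 2*s²)*(-1/129) = -2*s²/129 - s/129)
r(-1551, -2150) + W(272) = -2150 - 1/129*272*(1 + 2*272) = -2150 - 1/129*272*(1 + 544) = -2150 - 1/129*272*545 = -2150 - 148240/129 = -425590/129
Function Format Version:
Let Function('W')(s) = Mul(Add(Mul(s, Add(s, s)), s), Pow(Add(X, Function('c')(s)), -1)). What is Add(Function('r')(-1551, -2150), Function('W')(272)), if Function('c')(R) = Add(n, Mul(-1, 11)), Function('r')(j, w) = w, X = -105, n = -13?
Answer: Rational(-425590, 129) ≈ -3299.1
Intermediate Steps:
Function('c')(R) = -24 (Function('c')(R) = Add(-13, Mul(-1, 11)) = Add(-13, -11) = -24)
Function('W')(s) = Add(Mul(Rational(-2, 129), Pow(s, 2)), Mul(Rational(-1, 129), s)) (Function('W')(s) = Mul(Add(Mul(s, Add(s, s)), s), Pow(Add(-105, -24), -1)) = Mul(Add(Mul(s, Mul(2, s)), s), Pow(-129, -1)) = Mul(Add(Mul(2, Pow(s, 2)), s), Rational(-1, 129)) = Mul(Add(s, Mul(2, Pow(s, 2))), Rational(-1, 129)) = Add(Mul(Rational(-2, 129), Pow(s, 2)), Mul(Rational(-1, 129), s)))
Add(Function('r')(-1551, -2150), Function('W')(272)) = Add(-2150, Mul(Rational(-1, 129), 272, Add(1, Mul(2, 272)))) = Add(-2150, Mul(Rational(-1, 129), 272, Add(1, 544))) = Add(-2150, Mul(Rational(-1, 129), 272, 545)) = Add(-2150, Rational(-148240, 129)) = Rational(-425590, 129)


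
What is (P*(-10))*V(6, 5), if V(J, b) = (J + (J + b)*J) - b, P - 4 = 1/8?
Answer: -11055/4 ≈ -2763.8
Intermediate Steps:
P = 33/8 (P = 4 + 1/8 = 33/8 ≈ 4.1250)
V(J, b) = J - b + J*(J + b) (V(J, b) = (J + J*(J + b)) - b = J - b + J*(J + b))
(P*(-10))*V(6, 5) = ((33/8)*(-10))*(6 + 6**2 - 1*5 + 6*5) = -165*(6 + 36 - 5 + 30)/4 = -165/4*67 = -11055/4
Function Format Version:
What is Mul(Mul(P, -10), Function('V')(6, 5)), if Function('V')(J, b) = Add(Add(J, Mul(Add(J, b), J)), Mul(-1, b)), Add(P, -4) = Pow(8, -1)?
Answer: Rational(-11055, 4) ≈ -2763.8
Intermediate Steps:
P = Rational(33, 8) (P = Add(4, Pow(8, -1)) = Add(4, Rational(1, 8)) = Rational(33, 8) ≈ 4.1250)
Function('V')(J, b) = Add(J, Mul(-1, b), Mul(J, Add(J, b))) (Function('V')(J, b) = Add(Add(J, Mul(J, Add(J, b))), Mul(-1, b)) = Add(J, Mul(-1, b), Mul(J, Add(J, b))))
Mul(Mul(P, -10), Function('V')(6, 5)) = Mul(Mul(Rational(33, 8), -10), Add(6, Pow(6, 2), Mul(-1, 5), Mul(6, 5))) = Mul(Rational(-165, 4), Add(6, 36, -5, 30)) = Mul(Rational(-165, 4), 67) = Rational(-11055, 4)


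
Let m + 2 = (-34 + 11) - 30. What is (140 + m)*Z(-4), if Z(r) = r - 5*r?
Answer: 1360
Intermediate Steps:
Z(r) = -4*r
m = -55 (m = -2 + ((-34 + 11) - 30) = -2 + (-23 - 30) = -2 - 53 = -55)
(140 + m)*Z(-4) = (140 - 55)*(-4*(-4)) = 85*16 = 1360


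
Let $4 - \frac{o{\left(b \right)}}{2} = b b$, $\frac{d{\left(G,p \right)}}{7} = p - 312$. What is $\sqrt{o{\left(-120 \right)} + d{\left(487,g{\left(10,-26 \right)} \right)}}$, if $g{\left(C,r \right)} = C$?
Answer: $3 i \sqrt{3434} \approx 175.8 i$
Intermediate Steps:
$d{\left(G,p \right)} = -2184 + 7 p$ ($d{\left(G,p \right)} = 7 \left(p - 312\right) = 7 \left(-312 + p\right) = -2184 + 7 p$)
$o{\left(b \right)} = 8 - 2 b^{2}$ ($o{\left(b \right)} = 8 - 2 b b = 8 - 2 b^{2}$)
$\sqrt{o{\left(-120 \right)} + d{\left(487,g{\left(10,-26 \right)} \right)}} = \sqrt{\left(8 - 2 \left(-120\right)^{2}\right) + \left(-2184 + 7 \cdot 10\right)} = \sqrt{\left(8 - 28800\right) + \left(-2184 + 70\right)} = \sqrt{\left(8 - 28800\right) - 2114} = \sqrt{-28792 - 2114} = \sqrt{-30906} = 3 i \sqrt{3434}$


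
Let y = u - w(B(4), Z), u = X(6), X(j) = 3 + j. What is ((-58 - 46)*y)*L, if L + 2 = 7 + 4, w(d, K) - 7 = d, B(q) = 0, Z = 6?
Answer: -1872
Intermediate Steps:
w(d, K) = 7 + d
u = 9 (u = 3 + 6 = 9)
y = 2 (y = 9 - (7 + 0) = 9 - 1*7 = 9 - 7 = 2)
L = 9 (L = -2 + (7 + 4) = -2 + 11 = 9)
((-58 - 46)*y)*L = ((-58 - 46)*2)*9 = -104*2*9 = -208*9 = -1872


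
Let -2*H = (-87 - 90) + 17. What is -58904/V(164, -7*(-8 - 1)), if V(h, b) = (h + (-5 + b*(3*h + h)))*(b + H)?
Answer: -58904/5932641 ≈ -0.0099288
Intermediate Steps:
H = 80 (H = -((-87 - 90) + 17)/2 = -(-177 + 17)/2 = -½*(-160) = 80)
V(h, b) = (80 + b)*(-5 + h + 4*b*h) (V(h, b) = (h + (-5 + b*(3*h + h)))*(b + 80) = (h + (-5 + b*(4*h)))*(80 + b) = (h + (-5 + 4*b*h))*(80 + b) = (-5 + h + 4*b*h)*(80 + b) = (80 + b)*(-5 + h + 4*b*h))
-58904/V(164, -7*(-8 - 1)) = -58904/(-400 - (-35)*(-8 - 1) + 80*164 + 4*164*(-7*(-8 - 1))² + 321*(-7*(-8 - 1))*164) = -58904/(-400 - (-35)*(-9) + 13120 + 4*164*(-7*(-9))² + 321*(-7*(-9))*164) = -58904/(-400 - 5*63 + 13120 + 4*164*63² + 321*63*164) = -58904/(-400 - 315 + 13120 + 4*164*3969 + 3316572) = -58904/(-400 - 315 + 13120 + 2603664 + 3316572) = -58904/5932641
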